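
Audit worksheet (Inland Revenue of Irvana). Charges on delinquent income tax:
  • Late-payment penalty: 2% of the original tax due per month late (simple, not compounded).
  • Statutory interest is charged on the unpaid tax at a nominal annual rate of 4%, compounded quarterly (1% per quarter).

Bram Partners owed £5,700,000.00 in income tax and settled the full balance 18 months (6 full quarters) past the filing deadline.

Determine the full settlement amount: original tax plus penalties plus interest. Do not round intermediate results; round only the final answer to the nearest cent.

Late-payment penalty = 2% × £5,700,000.00 × 18 mo = £2,052,000.00
Interest: £5,700,000.00 × ((1 + 0.01)^6 − 1) = £5,700,000.00 × 0.0615202… = £350,664.8584…
Total = £5,700,000.00 + £2,052,000.0000 + £350,664.8584… = £8,102,664.86

£8,102,664.86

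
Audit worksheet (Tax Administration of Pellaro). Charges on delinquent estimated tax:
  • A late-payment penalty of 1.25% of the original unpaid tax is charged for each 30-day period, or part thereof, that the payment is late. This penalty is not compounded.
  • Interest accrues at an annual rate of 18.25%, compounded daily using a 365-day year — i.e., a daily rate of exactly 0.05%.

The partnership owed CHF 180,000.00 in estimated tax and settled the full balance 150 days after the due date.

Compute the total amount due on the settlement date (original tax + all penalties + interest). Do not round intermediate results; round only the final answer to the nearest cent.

Penalty periods: ⌈150/30⌉ = 5; penalty = 5 × 1.25% × CHF 180,000.00 = CHF 11,250.00
Interest: CHF 180,000.00 × ((1 + 0.0005)^150 − 1) = CHF 180,000.00 × 0.07786395… = CHF 14,015.5105…
Total = CHF 180,000.00 + CHF 11,250.0000 + CHF 14,015.5105… = CHF 205,265.51

CHF 205,265.51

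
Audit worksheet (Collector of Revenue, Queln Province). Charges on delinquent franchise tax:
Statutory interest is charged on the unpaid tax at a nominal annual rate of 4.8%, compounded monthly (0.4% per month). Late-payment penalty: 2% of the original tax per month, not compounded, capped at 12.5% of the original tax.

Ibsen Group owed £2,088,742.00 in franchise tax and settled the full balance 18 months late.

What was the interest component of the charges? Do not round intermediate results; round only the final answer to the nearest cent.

Interest: £2,088,742.00 × ((1 + 0.004)^18 − 1) = £2,088,742.00 × 0.0745010… = £155,613.4016…

£155,613.40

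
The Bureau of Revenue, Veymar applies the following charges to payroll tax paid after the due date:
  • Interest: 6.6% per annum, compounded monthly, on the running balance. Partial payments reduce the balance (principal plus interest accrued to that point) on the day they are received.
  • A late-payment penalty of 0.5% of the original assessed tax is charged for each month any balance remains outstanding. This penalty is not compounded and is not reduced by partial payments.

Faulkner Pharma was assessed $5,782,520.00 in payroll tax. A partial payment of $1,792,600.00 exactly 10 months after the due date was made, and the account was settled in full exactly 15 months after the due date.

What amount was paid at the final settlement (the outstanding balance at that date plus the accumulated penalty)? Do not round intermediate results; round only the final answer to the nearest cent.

$4,869,636.93

Monthly rate = 6.6% ÷ 12 = 0.55%
Balance at month 10: $5,782,520.0000 × (1 + 0.0055)^10 = $6,108,546.6219…
After $1,792,600.00 payment: $6,108,546.6219… − $1,792,600.00 = $4,315,946.6219…
Balance at month 15: $4,315,946.6219… × (1 + 0.0055)^5 = $4,435,947.9283…
Penalty: 15 × 0.5% × $5,782,520.00 = $433,689.00
Final settlement = outstanding balance + penalty = $4,435,947.9283… + $433,689.00 = $4,869,636.93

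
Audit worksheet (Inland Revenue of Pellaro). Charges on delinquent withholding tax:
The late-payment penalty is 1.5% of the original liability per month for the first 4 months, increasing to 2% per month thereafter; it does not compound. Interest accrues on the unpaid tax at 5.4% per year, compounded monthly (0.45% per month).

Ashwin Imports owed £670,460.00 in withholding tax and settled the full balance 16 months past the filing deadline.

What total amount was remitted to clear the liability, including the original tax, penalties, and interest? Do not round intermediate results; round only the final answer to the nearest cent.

£921,535.06

Penalty, months 1–4: 4 × 1.5% × £670,460.00 = £40,227.60
Penalty, months 5–16: 12 × 2% × £670,460.00 = £160,910.40
Interest: £670,460.00 × ((1 + 0.0045)^16 − 1) = £670,460.00 × 0.0744818… = £49,937.0572…
Total = £670,460.00 + £201,138.0000 + £49,937.0572… = £921,535.06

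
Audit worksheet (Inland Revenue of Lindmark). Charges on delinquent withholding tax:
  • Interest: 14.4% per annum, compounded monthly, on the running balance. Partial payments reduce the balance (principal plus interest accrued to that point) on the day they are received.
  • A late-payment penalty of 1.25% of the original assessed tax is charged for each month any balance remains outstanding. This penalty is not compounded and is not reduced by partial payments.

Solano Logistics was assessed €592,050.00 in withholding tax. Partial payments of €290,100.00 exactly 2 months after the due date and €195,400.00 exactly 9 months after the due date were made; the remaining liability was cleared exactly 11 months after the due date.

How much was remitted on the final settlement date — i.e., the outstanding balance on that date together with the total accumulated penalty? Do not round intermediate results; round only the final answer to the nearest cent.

€233,374.14

Monthly rate = 14.4% ÷ 12 = 1.2%
Balance at month 2: €592,050.0000 × (1 + 0.012)^2 = €606,344.4552
After €290,100.00 payment: €606,344.4552 − €290,100.00 = €316,244.4552
Balance at month 9: €316,244.4552 × (1 + 0.012)^7 = €343,784.6703…
After €195,400.00 payment: €343,784.6703… − €195,400.00 = €148,384.6703…
Balance at month 11: €148,384.6703… × (1 + 0.012)^2 = €151,967.2698…
Penalty: 11 × 1.25% × €592,050.00 = €81,406.88…
Final settlement = outstanding balance + penalty = €151,967.2698… + €81,406.88… = €233,374.14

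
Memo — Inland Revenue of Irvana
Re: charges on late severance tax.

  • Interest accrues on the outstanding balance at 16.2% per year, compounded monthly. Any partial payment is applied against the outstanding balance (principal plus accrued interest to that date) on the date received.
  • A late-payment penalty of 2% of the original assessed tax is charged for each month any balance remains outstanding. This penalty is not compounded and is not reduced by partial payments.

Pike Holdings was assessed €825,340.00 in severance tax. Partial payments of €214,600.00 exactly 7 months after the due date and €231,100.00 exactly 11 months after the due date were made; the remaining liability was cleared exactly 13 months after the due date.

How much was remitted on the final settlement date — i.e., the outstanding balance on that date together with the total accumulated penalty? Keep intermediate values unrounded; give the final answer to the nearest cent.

Monthly rate = 16.2% ÷ 12 = 1.35%
Balance at month 7: €825,340.0000 × (1 + 0.0135)^7 = €906,565.4524…
After €214,600.00 payment: €906,565.4524… − €214,600.00 = €691,965.4524…
Balance at month 11: €691,965.4524… × (1 + 0.0135)^4 = €730,095.0840…
After €231,100.00 payment: €730,095.0840… − €231,100.00 = €498,995.0840…
Balance at month 13: €498,995.0840… × (1 + 0.0135)^2 = €512,558.8931…
Penalty: 13 × 2% × €825,340.00 = €214,588.40
Final settlement = outstanding balance + penalty = €512,558.8931… + €214,588.40 = €727,147.29

€727,147.29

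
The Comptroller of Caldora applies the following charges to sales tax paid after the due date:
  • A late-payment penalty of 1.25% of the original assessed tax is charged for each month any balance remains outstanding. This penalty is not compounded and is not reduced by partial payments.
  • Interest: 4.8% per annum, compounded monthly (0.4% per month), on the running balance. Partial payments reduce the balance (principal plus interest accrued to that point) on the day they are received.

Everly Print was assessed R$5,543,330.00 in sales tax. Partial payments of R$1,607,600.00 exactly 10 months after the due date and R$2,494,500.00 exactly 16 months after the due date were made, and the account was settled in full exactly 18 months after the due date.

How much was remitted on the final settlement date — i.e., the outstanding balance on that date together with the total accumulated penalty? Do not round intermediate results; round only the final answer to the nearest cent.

R$3,029,297.86

Balance at month 10: R$5,543,330.0000 × (1 + 0.004)^10 = R$5,769,097.2698…
After R$1,607,600.00 payment: R$5,769,097.2698… − R$1,607,600.00 = R$4,161,497.2698…
Balance at month 16: R$4,161,497.2698… × (1 + 0.004)^6 = R$4,262,377.3064…
After R$2,494,500.00 payment: R$4,262,377.3064… − R$2,494,500.00 = R$1,767,877.3064…
Balance at month 18: R$1,767,877.3064… × (1 + 0.004)^2 = R$1,782,048.6108…
Penalty: 18 × 1.25% × R$5,543,330.00 = R$1,247,249.25
Final settlement = outstanding balance + penalty = R$1,782,048.6108… + R$1,247,249.25 = R$3,029,297.86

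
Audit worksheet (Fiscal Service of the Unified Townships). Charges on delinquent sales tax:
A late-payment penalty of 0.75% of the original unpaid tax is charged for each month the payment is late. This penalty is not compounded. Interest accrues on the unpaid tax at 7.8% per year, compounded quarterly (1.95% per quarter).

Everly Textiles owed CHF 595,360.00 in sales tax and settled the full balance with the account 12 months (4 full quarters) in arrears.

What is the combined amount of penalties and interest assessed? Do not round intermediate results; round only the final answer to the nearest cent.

CHF 101,396.54

Late-payment penalty: 12 × 0.75% × CHF 595,360.00 = CHF 53,582.40
Interest: CHF 595,360.00 × ((1 + 0.0195)^4 − 1) = CHF 595,360.00 × 0.0803113… = CHF 47,814.1380…
Penalties + interest = CHF 53,582.4000 + CHF 47,814.1380… = CHF 101,396.54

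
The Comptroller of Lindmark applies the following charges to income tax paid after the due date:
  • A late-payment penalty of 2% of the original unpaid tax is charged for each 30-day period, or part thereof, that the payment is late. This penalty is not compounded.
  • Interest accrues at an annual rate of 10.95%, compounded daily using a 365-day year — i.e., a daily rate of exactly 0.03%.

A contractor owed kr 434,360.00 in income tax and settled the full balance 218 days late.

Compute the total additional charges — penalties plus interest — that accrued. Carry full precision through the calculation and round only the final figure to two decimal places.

Penalty periods: ⌈218/30⌉ = 8; penalty = 8 × 2% × kr 434,360.00 = kr 69,497.60
Interest: kr 434,360.00 × ((1 + 0.0003)^218 − 1) = kr 434,360.00 × 0.06757550… = kr 29,352.0953…
Penalties + interest = kr 69,497.6000 + kr 29,352.0953… = kr 98,849.70

kr 98,849.70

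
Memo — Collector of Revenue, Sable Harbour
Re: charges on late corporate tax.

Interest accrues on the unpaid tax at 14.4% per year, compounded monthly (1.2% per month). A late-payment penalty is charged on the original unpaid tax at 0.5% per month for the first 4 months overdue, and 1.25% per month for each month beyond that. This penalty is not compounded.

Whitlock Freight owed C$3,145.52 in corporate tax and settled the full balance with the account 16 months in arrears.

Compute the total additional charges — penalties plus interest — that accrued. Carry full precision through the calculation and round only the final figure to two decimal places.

Penalty, months 1–4: 4 × 0.5% × C$3,145.52 = C$62.91…
Penalty, months 5–16: 12 × 1.25% × C$3,145.52 = C$471.83…
Interest: C$3,145.52 × ((1 + 0.012)^16 − 1) = C$3,145.52 × 0.2102865… = C$661.4605…
Penalties + interest = C$534.7384 + C$661.4605… = C$1,196.20

C$1,196.20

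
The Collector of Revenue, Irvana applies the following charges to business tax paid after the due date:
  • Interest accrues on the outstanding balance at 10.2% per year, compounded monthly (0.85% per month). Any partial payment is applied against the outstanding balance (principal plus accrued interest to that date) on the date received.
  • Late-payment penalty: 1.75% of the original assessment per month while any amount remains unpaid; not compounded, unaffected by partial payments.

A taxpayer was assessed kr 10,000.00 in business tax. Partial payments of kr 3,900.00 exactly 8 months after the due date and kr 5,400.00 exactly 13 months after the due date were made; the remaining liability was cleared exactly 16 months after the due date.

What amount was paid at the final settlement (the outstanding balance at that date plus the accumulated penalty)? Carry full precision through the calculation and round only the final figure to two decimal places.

kr 4,538.14

Balance at month 8: kr 10,000.0000 × (1 + 0.0085)^8 = kr 10,700.5776…
After kr 3,900.00 payment: kr 10,700.5776… − kr 3,900.00 = kr 6,800.5776…
Balance at month 13: kr 6,800.5776… × (1 + 0.0085)^5 = kr 7,094.5575…
After kr 5,400.00 payment: kr 7,094.5575… − kr 5,400.00 = kr 1,694.5575…
Balance at month 16: kr 1,694.5575… × (1 + 0.0085)^3 = kr 1,738.1370…
Penalty: 16 × 1.75% × kr 10,000.00 = kr 2,800.00
Final settlement = outstanding balance + penalty = kr 1,738.1370… + kr 2,800.00 = kr 4,538.14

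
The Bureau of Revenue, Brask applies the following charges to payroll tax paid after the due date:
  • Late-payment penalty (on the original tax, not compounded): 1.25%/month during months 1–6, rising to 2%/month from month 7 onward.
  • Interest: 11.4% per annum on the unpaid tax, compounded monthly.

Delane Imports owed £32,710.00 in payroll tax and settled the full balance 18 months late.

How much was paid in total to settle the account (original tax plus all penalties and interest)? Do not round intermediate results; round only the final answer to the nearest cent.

£49,082.45

Penalty, months 1–6: 6 × 1.25% × £32,710.00 = £2,453.25
Penalty, months 7–18: 12 × 2% × £32,710.00 = £7,850.40
Interest (11.4%/yr ÷ 12 = 0.95%/month): £32,710.00 × ((1 + 0.0095)^18 − 1) = £6,068.7998…
Total = £32,710.00 + £10,303.6500 + £6,068.7998… = £49,082.45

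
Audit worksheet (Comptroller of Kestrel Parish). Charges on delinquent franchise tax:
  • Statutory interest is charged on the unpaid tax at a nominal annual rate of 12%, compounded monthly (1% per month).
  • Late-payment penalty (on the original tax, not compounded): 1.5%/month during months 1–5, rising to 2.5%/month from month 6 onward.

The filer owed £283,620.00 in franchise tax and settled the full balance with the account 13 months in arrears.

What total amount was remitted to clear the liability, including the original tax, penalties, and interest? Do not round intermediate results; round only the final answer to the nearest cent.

£400,781.52

Penalty, months 1–5: 5 × 1.5% × £283,620.00 = £21,271.50
Penalty, months 6–13: 8 × 2.5% × £283,620.00 = £56,724.00
Interest: £283,620.00 × ((1 + 0.01)^13 − 1) = £283,620.00 × 0.1380933… = £39,166.0162…
Total = £283,620.00 + £77,995.5000 + £39,166.0162… = £400,781.52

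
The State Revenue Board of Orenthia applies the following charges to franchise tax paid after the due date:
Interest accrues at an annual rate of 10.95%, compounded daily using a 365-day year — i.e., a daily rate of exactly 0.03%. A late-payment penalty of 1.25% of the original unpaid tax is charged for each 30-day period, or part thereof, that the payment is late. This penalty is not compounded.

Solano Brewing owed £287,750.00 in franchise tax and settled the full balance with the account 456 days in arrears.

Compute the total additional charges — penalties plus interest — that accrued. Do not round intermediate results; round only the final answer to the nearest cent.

Penalty periods: ⌈456/30⌉ = 16; penalty = 16 × 1.25% × £287,750.00 = £57,550.00
Interest: £287,750.00 × ((1 + 0.0003)^456 − 1) = £287,750.00 × 0.14657528… = £42,177.0376…
Penalties + interest = £57,550.0000 + £42,177.0376… = £99,727.04

£99,727.04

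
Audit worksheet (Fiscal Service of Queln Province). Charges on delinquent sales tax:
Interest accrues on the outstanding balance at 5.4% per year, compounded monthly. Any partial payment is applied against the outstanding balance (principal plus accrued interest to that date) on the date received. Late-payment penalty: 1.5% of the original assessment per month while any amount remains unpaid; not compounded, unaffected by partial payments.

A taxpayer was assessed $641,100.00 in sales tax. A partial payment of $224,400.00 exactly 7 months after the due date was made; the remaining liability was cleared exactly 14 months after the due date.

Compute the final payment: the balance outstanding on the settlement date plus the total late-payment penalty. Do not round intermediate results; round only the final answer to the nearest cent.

$585,758.47

Monthly rate = 5.4% ÷ 12 = 0.45%
Balance at month 7: $641,100.0000 × (1 + 0.0045)^7 = $661,569.3317…
After $224,400.00 payment: $661,569.3317… − $224,400.00 = $437,169.3317…
Balance at month 14: $437,169.3317… × (1 + 0.0045)^7 = $451,127.4725…
Penalty: 14 × 1.5% × $641,100.00 = $134,631.00
Final settlement = outstanding balance + penalty = $451,127.4725… + $134,631.00 = $585,758.47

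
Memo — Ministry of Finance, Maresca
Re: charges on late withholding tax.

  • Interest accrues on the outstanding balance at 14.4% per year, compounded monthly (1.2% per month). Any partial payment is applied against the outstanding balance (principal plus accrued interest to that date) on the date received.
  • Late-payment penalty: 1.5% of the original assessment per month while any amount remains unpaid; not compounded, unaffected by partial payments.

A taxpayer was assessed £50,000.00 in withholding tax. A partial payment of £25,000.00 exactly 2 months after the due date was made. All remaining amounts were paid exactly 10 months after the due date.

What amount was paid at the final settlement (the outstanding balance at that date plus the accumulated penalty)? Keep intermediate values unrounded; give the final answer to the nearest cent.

Balance at month 2: £50,000.0000 × (1 + 0.012)^2 = £51,207.2000
After £25,000.00 payment: £51,207.2000 − £25,000.00 = £26,207.2000
Balance at month 10: £26,207.2000 × (1 + 0.012)^8 = £28,831.3331…
Penalty: 10 × 1.5% × £50,000.00 = £7,500.00
Final settlement = outstanding balance + penalty = £28,831.3331… + £7,500.00 = £36,331.33

£36,331.33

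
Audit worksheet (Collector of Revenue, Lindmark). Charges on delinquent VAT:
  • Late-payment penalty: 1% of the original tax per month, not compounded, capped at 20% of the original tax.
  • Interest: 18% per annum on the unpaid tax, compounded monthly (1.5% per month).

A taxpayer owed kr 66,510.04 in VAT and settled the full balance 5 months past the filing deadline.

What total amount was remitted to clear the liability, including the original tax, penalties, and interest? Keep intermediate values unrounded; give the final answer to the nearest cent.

kr 74,975.70

Penalty: 5 × 1% × kr 66,510.04 = kr 3,325.50… (below the 20% cap of kr 13,302.01…)
Interest: kr 66,510.04 × ((1 + 0.015)^5 − 1) = kr 66,510.04 × 0.0772840… = kr 5,140.1622…
Total = kr 66,510.04 + kr 3,325.5020 + kr 5,140.1622… = kr 74,975.70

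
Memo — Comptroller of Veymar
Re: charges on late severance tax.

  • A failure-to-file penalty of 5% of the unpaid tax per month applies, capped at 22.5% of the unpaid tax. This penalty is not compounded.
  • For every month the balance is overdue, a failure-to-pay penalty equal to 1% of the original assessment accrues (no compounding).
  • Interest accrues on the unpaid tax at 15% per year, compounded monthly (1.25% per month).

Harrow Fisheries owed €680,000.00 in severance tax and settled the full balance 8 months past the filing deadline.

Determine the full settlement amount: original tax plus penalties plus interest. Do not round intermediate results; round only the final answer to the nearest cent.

Failure-to-file: 8 × 5% × €680,000.00 = €272,000.00, capped at 22.5% × €680,000.00 = €153,000.00
Failure-to-pay penalty = 1% × €680,000.00 × 8 mo = €54,400.00
Interest: €680,000.00 × ((1 + 0.0125)^8 − 1) = €680,000.00 × 0.1044861… = €71,050.5488…
Total = €680,000.00 + €207,400.0000 + €71,050.5488… = €958,450.55

€958,450.55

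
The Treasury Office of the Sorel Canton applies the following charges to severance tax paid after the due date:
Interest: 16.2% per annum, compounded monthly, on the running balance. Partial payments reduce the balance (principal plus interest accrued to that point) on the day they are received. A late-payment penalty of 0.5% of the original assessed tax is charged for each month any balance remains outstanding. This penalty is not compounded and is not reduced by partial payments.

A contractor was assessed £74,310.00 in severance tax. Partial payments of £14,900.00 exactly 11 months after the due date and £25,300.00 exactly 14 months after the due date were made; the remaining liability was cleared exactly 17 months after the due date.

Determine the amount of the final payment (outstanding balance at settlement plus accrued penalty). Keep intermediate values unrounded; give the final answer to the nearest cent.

Monthly rate = 16.2% ÷ 12 = 1.35%
Balance at month 11: £74,310.0000 × (1 + 0.0135)^11 = £86,120.8970…
After £14,900.00 payment: £86,120.8970… − £14,900.00 = £71,220.8970…
Balance at month 14: £71,220.8970… × (1 + 0.0135)^3 = £74,144.4586…
After £25,300.00 payment: £74,144.4586… − £25,300.00 = £48,844.4586…
Balance at month 17: £48,844.4586… × (1 + 0.0135)^3 = £50,849.4850…
Penalty: 17 × 0.5% × £74,310.00 = £6,316.35
Final settlement = outstanding balance + penalty = £50,849.4850… + £6,316.35 = £57,165.84

£57,165.84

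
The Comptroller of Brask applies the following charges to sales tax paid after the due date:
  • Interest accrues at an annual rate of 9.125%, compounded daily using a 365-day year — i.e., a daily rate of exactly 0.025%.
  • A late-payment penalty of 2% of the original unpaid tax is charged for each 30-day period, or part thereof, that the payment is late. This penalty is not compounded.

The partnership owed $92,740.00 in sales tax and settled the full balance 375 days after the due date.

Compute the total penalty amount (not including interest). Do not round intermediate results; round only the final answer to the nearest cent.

$24,112.40

Penalty periods: ⌈375/30⌉ = 13; penalty = 13 × 2% × $92,740.00 = $24,112.40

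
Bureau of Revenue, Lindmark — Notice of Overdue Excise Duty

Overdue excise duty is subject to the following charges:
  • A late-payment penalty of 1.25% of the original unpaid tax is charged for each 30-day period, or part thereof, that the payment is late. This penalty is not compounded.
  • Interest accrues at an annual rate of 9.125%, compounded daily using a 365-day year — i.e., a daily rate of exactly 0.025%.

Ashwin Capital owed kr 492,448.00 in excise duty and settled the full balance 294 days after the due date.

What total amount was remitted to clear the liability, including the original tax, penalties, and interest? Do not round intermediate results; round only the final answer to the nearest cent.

Penalty periods: ⌈294/30⌉ = 10; penalty = 10 × 1.25% × kr 492,448.00 = kr 61,556.00
Interest: kr 492,448.00 × ((1 + 0.00025)^294 − 1) = kr 492,448.00 × 0.07625865… = kr 37,553.4197…
Total = kr 492,448.00 + kr 61,556.0000 + kr 37,553.4197… = kr 591,557.42

kr 591,557.42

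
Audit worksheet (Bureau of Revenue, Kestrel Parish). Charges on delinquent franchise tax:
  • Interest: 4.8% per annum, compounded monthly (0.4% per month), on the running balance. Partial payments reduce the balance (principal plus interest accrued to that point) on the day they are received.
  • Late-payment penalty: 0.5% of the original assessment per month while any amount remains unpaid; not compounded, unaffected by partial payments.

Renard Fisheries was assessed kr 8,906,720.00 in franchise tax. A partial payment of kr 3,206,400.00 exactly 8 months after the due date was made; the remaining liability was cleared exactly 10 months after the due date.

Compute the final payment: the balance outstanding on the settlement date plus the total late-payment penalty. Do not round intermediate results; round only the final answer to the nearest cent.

Balance at month 8: kr 8,906,720.0000 × (1 + 0.004)^8 = kr 9,195,757.3324…
After kr 3,206,400.00 payment: kr 9,195,757.3324… − kr 3,206,400.00 = kr 5,989,357.3324…
Balance at month 10: kr 5,989,357.3324… × (1 + 0.004)^2 = kr 6,037,368.0207…
Penalty: 10 × 0.5% × kr 8,906,720.00 = kr 445,336.00
Final settlement = outstanding balance + penalty = kr 6,037,368.0207… + kr 445,336.00 = kr 6,482,704.02

kr 6,482,704.02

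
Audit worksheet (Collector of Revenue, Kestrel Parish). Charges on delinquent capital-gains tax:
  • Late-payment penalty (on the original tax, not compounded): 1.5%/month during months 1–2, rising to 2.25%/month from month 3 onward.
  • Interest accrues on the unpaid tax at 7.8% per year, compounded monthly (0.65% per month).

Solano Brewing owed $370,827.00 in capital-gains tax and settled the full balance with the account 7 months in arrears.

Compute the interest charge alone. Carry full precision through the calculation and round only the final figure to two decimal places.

$17,205.23

Interest: $370,827.00 × ((1 + 0.0065)^7 − 1) = $370,827.00 × 0.0463969… = $17,205.2324…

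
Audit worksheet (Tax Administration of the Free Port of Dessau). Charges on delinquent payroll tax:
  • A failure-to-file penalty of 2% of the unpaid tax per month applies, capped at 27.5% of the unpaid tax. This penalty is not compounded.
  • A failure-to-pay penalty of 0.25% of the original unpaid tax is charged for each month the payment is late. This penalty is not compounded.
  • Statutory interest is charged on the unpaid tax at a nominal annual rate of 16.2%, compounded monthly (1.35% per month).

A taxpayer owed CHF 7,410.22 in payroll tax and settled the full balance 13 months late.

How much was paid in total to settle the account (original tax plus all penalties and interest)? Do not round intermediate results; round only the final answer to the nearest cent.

CHF 10,988.94

Failure-to-file: 13 × 2% × CHF 7,410.22 = CHF 1,926.66… (under the 27.5% cap)
Failure-to-pay penalty = 0.25% × CHF 7,410.22 × 13 mo = CHF 240.83…
Interest: CHF 7,410.22 × ((1 + 0.0135)^13 − 1) = CHF 7,410.22 × 0.1904435… = CHF 1,411.2283…
Total = CHF 7,410.22 + CHF 2,167.4894… + CHF 1,411.2283… = CHF 10,988.94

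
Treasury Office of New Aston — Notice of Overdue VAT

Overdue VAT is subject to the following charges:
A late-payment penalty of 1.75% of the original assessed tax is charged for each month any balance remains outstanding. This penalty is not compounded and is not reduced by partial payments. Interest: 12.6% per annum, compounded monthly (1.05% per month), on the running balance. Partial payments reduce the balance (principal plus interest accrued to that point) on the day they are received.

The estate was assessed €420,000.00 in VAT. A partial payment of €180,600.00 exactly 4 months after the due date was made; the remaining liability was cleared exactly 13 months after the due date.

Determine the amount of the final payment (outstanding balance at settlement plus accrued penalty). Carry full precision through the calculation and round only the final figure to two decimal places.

Balance at month 4: €420,000.0000 × (1 + 0.0105)^4 = €437,919.7799…
After €180,600.00 payment: €437,919.7799… − €180,600.00 = €257,319.7799…
Balance at month 13: €257,319.7799… × (1 + 0.0105)^9 = €282,683.2215…
Penalty: 13 × 1.75% × €420,000.00 = €95,550.00
Final settlement = outstanding balance + penalty = €282,683.2215… + €95,550.00 = €378,233.22

€378,233.22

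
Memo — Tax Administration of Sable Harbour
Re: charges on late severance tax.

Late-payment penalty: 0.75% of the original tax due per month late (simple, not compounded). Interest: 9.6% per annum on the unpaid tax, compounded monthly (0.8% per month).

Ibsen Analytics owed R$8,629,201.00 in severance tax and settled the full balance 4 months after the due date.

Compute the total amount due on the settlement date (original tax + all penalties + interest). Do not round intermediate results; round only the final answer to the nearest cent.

Late-payment penalty: 4 × 0.75% × R$8,629,201.00 = R$258,876.03
Interest: R$8,629,201.00 × ((1 + 0.008)^4 − 1) = R$8,629,201.00 × 0.0323861… = R$279,465.7531…
Total = R$8,629,201.00 + R$258,876.0300 + R$279,465.7531… = R$9,167,542.78

R$9,167,542.78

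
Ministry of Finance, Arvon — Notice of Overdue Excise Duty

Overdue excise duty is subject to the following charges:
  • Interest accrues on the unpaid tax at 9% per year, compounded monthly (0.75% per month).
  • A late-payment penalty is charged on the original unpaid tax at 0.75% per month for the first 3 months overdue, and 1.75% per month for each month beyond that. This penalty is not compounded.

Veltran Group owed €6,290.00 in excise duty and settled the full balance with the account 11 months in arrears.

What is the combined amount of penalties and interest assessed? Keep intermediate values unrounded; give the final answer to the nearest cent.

Penalty, months 1–3: 3 × 0.75% × €6,290.00 = €141.53…
Penalty, months 4–11: 8 × 1.75% × €6,290.00 = €880.60
Interest: €6,290.00 × ((1 + 0.0075)^11 − 1) = €6,290.00 × 0.0856644… = €538.8292…
Penalties + interest = €1,022.1250 + €538.8292… = €1,560.95

€1,560.95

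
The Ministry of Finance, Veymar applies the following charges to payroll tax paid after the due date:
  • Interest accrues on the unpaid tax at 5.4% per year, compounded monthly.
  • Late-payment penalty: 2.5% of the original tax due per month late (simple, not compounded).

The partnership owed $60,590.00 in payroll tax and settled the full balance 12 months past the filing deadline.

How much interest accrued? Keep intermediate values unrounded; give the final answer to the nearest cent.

$3,354.07

Interest (5.4%/yr ÷ 12 = 0.45%/month): $60,590.00 × ((1 + 0.0045)^12 − 1) = $3,354.0656…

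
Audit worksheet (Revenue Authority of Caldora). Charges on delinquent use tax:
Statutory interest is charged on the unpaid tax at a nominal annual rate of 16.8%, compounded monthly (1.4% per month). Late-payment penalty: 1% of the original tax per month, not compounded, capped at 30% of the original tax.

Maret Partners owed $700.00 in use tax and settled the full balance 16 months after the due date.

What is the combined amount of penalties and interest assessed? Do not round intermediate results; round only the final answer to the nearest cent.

$286.39

Penalty: 16 × 1% × $700.00 = $112.00 (below the 30% cap of $210.00)
Interest: $700.00 × ((1 + 0.014)^16 − 1) = $700.00 × 0.2491290… = $174.3903…
Penalties + interest = $112.0000 + $174.3903… = $286.39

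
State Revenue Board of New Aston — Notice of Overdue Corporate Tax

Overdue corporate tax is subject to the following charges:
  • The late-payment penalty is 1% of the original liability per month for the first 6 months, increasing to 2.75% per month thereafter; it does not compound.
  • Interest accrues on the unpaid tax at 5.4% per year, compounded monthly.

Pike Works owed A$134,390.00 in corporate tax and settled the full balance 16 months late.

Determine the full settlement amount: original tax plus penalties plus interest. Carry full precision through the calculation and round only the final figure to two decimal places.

Penalty, months 1–6: 6 × 1% × A$134,390.00 = A$8,063.40
Penalty, months 7–16: 10 × 2.75% × A$134,390.00 = A$36,957.25
Interest (5.4%/yr ÷ 12 = 0.45%/month): A$134,390.00 × ((1 + 0.0045)^16 − 1) = A$10,009.6070…
Total = A$134,390.00 + A$45,020.6500 + A$10,009.6070… = A$189,420.26

A$189,420.26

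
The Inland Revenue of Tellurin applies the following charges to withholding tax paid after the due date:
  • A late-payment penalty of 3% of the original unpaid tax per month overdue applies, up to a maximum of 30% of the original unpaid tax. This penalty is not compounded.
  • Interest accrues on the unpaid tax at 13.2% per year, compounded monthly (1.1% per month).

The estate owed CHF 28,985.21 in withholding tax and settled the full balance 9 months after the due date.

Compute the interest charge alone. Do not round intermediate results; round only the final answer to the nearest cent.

CHF 2,999.09

Interest: CHF 28,985.21 × ((1 + 0.011)^9 − 1) = CHF 28,985.21 × 0.1034697… = CHF 2,999.0901…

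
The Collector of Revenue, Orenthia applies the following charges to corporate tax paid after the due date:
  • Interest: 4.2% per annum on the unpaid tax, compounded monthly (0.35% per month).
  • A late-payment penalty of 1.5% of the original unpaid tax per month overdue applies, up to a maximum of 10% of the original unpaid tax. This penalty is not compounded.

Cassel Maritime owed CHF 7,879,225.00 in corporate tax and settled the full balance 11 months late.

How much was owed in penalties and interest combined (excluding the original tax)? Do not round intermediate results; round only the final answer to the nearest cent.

CHF 1,096,637.42

Penalty (uncapped): 11 × 1.5% × CHF 7,879,225.00 = CHF 1,300,072.13…; cap = 10% × CHF 7,879,225.00 = CHF 787,922.50 → penalty = CHF 787,922.50
Interest: CHF 7,879,225.00 × ((1 + 0.0035)^11 − 1) = CHF 7,879,225.00 × 0.0391809… = CHF 308,714.9230…
Penalties + interest = CHF 787,922.5000 + CHF 308,714.9230… = CHF 1,096,637.42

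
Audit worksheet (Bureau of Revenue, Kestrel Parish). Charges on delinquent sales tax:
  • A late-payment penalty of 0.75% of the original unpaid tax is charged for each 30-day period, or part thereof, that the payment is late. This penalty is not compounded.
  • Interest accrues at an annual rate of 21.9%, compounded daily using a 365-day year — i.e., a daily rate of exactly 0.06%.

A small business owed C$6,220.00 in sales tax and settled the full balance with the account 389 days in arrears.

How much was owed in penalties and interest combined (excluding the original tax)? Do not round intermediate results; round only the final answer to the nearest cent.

C$2,241.05

Penalty periods: ⌈389/30⌉ = 13; penalty = 13 × 0.75% × C$6,220.00 = C$606.45
Interest: C$6,220.00 × ((1 + 0.0006)^389 − 1) = C$6,220.00 × 0.26279814… = C$1,634.6045…
Penalties + interest = C$606.4500 + C$1,634.6045… = C$2,241.05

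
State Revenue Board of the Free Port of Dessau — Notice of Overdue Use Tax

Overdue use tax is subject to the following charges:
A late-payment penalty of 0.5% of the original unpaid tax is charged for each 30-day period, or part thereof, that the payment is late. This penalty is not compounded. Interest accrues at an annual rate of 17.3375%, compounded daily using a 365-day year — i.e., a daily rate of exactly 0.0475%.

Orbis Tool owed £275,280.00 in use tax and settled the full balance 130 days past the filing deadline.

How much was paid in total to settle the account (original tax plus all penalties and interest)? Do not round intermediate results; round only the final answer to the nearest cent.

£299,692.05

Penalty periods: ⌈130/30⌉ = 5; penalty = 5 × 0.5% × £275,280.00 = £6,882.00
Interest: £275,280.00 × ((1 + 0.000475)^130 − 1) = £275,280.00 × 0.06368079… = £17,530.0486…
Total = £275,280.00 + £6,882.0000 + £17,530.0486… = £299,692.05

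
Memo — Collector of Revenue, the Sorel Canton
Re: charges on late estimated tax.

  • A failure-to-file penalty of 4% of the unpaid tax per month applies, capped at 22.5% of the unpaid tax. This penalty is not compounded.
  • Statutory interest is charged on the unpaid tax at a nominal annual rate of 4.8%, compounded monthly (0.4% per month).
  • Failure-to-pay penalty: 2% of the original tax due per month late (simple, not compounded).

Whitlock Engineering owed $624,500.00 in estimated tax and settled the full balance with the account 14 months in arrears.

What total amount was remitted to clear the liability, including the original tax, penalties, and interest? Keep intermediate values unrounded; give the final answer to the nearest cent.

Failure-to-file: 14 × 4% × $624,500.00 = $349,720.00, capped at 22.5% × $624,500.00 = $140,512.50
Failure-to-pay penalty = 2% × $624,500.00 × 14 mo = $174,860.00
Interest: $624,500.00 × ((1 + 0.004)^14 − 1) = $624,500.00 × 0.0574796… = $35,895.9817…
Total = $624,500.00 + $315,372.5000 + $35,895.9817… = $975,768.48

$975,768.48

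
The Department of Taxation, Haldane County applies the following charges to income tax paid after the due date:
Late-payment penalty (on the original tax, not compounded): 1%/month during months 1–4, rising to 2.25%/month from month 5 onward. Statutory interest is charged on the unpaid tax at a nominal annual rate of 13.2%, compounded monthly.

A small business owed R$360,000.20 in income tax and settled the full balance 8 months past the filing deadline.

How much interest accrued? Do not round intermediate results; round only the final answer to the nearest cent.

Interest (13.2%/yr ÷ 12 = 1.1%/month): R$360,000.20 × ((1 + 0.011)^8 − 1) = R$32,926.9035…

R$32,926.90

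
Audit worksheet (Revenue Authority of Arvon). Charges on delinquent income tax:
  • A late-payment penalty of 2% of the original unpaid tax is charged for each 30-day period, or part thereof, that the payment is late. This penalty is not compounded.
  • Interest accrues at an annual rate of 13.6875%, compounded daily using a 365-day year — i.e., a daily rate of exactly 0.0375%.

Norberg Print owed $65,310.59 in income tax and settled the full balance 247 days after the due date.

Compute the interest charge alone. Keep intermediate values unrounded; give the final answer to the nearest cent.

$6,337.17

Interest: $65,310.59 × ((1 + 0.000375)^247 − 1) = $65,310.59 × 0.09703122… = $6,337.1660…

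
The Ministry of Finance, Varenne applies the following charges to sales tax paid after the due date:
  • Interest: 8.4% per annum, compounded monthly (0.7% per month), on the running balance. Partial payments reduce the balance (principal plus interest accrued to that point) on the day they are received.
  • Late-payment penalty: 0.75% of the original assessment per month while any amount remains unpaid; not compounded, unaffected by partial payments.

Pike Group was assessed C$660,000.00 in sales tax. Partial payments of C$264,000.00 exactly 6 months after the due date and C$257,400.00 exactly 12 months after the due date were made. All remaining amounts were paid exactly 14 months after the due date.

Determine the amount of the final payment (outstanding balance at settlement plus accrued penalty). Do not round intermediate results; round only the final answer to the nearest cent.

Balance at month 6: C$660,000.0000 × (1 + 0.007)^6 = C$688,209.6514…
After C$264,000.00 payment: C$688,209.6514… − C$264,000.00 = C$424,209.6514…
Balance at month 12: C$424,209.6514… × (1 + 0.007)^6 = C$442,341.1763…
After C$257,400.00 payment: C$442,341.1763… − C$257,400.00 = C$184,941.1763…
Balance at month 14: C$184,941.1763… × (1 + 0.007)^2 = C$187,539.4149…
Penalty: 14 × 0.75% × C$660,000.00 = C$69,300.00
Final settlement = outstanding balance + penalty = C$187,539.4149… + C$69,300.00 = C$256,839.41

C$256,839.41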